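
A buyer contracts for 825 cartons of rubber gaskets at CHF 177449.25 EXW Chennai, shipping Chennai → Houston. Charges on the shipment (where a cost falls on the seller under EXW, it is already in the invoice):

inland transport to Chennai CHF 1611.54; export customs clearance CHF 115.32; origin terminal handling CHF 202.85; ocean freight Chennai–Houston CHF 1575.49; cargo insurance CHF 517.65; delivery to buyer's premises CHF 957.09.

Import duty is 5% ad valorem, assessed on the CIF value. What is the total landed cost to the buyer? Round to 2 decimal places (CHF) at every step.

EXW: the seller makes goods available at their premises; the buyer bears all onward costs.
CIF value = EXW price + inland to port + export clearance + origin terminal + freight + insurance = 177449.25 + 1611.54 + 115.32 + 202.85 + 1575.49 + 517.65 = 181472.10
Import duty = 181472.10 × 5% = 9073.61
Buyer bears: inland to port 1611.54 + export clearance 115.32 + origin terminal 202.85 + freight 1575.49 + insurance 517.65 + delivery 957.09 + duty 9073.61 = 14053.55
Landed cost = invoice 177449.25 + 14053.55 = 191502.80

Total landed cost: CHF 191502.80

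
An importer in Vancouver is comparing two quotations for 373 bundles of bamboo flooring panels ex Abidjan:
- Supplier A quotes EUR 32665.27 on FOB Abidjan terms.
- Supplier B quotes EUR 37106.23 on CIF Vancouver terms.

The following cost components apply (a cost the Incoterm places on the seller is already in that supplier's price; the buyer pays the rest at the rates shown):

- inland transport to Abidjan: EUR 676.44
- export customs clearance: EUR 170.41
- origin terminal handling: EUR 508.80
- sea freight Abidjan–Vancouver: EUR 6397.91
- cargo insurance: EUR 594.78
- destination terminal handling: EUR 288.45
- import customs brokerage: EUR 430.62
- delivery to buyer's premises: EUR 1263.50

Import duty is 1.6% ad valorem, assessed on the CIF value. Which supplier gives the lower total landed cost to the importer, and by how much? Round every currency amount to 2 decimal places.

Supplier A (FOB):
CIF value = FOB price + freight + insurance = 32665.27 + 6397.91 + 594.78 = 39657.96
Import duty = 39657.96 × 1.6% = 634.53
Buyer bears (A): 6397.91 + 594.78 + 288.45 + 430.62 + 1263.50 = 8975.26
Landed cost (A) = invoice 32665.27 + 8975.26 + duty 634.53 = 42275.06
Supplier B (CIF):
The CIF price already equals the CIF value: 37106.23
Import duty = 37106.23 × 1.6% = 593.70
Buyer bears (B): 288.45 + 430.62 + 1263.50 = 1982.57
Landed cost (B) = invoice 37106.23 + 1982.57 + duty 593.70 = 39682.50
Difference = |42275.06 − 39682.50| = 2592.56

Supplier B is cheaper by EUR 2592.56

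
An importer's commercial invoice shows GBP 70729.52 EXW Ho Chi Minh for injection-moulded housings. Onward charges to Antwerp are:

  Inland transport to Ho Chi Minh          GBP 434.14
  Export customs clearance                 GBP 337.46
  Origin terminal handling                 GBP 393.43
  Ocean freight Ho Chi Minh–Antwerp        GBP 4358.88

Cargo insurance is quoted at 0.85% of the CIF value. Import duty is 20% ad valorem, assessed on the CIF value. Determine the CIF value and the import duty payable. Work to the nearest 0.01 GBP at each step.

Let C be the CIF value. C = EXW price + pre-shipment costs + freight + 0.85% × C
C − 0.85% × C = 70729.52 + 434.14 + 337.46 + 393.43 + 4358.88
0.9915 × C = 76253.43
C = 76253.43 / 0.9915 = 76907.14
Insurance premium = 0.85% × 76907.14 = 653.71
Import duty = 76907.14 × 20% = 15381.43

CIF value: GBP 76907.14; import duty: GBP 15381.43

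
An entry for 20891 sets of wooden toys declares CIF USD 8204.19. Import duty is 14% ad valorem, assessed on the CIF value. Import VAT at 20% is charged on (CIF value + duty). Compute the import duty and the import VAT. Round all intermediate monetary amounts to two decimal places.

Import duty: USD 1148.59; import VAT: USD 1870.56

Import duty = 8204.19 × 14% = 1148.59
VAT base = CIF + duty = 8204.19 + 1148.59 = 9352.78
Import VAT = 9352.78 × 20% = 1870.56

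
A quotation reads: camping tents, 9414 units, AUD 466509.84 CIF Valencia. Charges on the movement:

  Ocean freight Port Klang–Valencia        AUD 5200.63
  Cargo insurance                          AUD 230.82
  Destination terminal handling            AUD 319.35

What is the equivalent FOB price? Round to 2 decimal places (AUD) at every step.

Not relevant to the conversion: destination terminal — on the buyer under both terms; not part of either seller's price.
From CIF to FOB, the seller no longer bears: freight, insurance.
FOB price = 466509.84 − 5200.63 − 230.82 = 461078.39

FOB price: AUD 461078.39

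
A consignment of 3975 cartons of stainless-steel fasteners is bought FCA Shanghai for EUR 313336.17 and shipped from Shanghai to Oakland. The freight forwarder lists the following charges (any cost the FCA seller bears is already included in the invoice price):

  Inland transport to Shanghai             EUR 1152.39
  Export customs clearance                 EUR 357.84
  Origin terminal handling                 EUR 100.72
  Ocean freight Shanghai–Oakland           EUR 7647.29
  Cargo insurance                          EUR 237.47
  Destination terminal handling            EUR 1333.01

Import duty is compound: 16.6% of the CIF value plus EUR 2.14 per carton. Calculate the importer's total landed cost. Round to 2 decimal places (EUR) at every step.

Total landed cost: EUR 384500.55

FCA: the seller delivers export-cleared goods to the carrier; the buyer bears costs from that point.
Already in the invoice (seller's account under FCA): inland to port, export clearance — exclude.
CIF value = FCA price + origin terminal + freight + insurance = 313336.17 + 100.72 + 7647.29 + 237.47 = 321321.65
Ad valorem component: 321321.65 × 16.6% = 53339.39
Specific component: 3975 × 2.14 = 8506.50
Import duty = 53339.39 + 8506.50 = 61845.89
Buyer bears: origin terminal 100.72 + freight 7647.29 + insurance 237.47 + destination terminal 1333.01 + duty 61845.89 = 71164.38
Landed cost = invoice 313336.17 + 71164.38 = 384500.55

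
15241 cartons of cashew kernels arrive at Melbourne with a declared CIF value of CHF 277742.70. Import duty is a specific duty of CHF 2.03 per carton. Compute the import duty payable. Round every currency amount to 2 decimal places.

Import duty = 15241 × 2.03 = 30939.23

Import duty: CHF 30939.23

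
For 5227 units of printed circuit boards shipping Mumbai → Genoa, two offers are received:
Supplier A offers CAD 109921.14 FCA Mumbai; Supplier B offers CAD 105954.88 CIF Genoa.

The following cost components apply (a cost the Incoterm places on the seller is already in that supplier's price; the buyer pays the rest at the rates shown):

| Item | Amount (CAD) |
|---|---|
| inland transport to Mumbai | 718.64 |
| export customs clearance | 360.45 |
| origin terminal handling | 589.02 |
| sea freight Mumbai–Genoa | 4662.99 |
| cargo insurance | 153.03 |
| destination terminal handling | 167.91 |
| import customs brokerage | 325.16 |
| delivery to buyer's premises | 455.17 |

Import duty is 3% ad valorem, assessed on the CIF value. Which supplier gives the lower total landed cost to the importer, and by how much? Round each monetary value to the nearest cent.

Supplier A (FCA):
CIF value = FCA price + origin terminal + freight + insurance = 109921.14 + 589.02 + 4662.99 + 153.03 = 115326.18
Import duty = 115326.18 × 3% = 3459.79
Buyer bears (A): 589.02 + 4662.99 + 153.03 + 167.91 + 325.16 + 455.17 = 6353.28
Landed cost (A) = invoice 109921.14 + 6353.28 + duty 3459.79 = 119734.21
Supplier B (CIF):
The CIF price already equals the CIF value: 105954.88
Import duty = 105954.88 × 3% = 3178.65
Buyer bears (B): 167.91 + 325.16 + 455.17 = 948.24
Landed cost (B) = invoice 105954.88 + 948.24 + duty 3178.65 = 110081.77
Difference = |119734.21 − 110081.77| = 9652.44

Supplier B is cheaper by CAD 9652.44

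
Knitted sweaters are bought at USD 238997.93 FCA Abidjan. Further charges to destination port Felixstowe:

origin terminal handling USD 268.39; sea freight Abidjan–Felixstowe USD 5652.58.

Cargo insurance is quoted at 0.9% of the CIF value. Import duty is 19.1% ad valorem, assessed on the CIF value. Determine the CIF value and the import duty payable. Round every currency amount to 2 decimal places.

Let C be the CIF value. C = FCA price + pre-shipment costs + freight + 0.9% × C
C − 0.9% × C = 238997.93 + 268.39 + 5652.58
0.991 × C = 244918.90
C = 244918.90 / 0.991 = 247143.19
Insurance premium = 0.9% × 247143.19 = 2224.29
Import duty = 247143.19 × 19.1% = 47204.35

CIF value: USD 247143.19; import duty: USD 47204.35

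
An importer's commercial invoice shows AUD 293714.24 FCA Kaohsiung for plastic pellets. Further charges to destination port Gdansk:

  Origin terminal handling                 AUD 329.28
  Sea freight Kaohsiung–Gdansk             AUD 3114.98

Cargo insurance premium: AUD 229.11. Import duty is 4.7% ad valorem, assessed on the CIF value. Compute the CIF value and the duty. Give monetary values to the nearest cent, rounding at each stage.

CIF = FCA price + pre-shipment costs + freight + insurance
CIF = 293714.24 + 329.28 + 3114.98 + 229.11 = 297387.61
Import duty = 297387.61 × 4.7% = 13977.22

CIF value: AUD 297387.61; import duty: AUD 13977.22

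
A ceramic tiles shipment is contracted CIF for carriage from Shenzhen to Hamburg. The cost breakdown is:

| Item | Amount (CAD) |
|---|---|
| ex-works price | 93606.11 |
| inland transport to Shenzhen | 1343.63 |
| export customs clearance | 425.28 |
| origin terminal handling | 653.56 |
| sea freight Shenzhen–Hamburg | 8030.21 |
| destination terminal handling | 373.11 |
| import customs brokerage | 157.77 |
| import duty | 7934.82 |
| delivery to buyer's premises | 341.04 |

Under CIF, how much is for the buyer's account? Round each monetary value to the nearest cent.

CIF: the seller pays costs through ocean freight and marine insurance to the destination port.
Seller's account: goods 93606.11 + inland to port 1343.63 + export clearance 425.28 + origin terminal 653.56 + freight 8030.21 = 104058.79
Buyer's account: destination terminal 373.11 + brokerage 157.77 + duty 7934.82 + delivery 341.04 = 8806.74

Buyer's account: CAD 8806.74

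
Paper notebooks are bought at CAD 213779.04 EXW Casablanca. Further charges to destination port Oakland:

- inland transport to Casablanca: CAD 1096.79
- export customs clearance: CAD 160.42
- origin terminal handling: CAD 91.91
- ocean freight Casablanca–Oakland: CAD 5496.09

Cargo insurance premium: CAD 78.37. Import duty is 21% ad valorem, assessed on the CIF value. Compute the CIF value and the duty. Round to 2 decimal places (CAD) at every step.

CIF = EXW price + pre-shipment costs + freight + insurance
CIF = 213779.04 + 1096.79 + 160.42 + 91.91 + 5496.09 + 78.37 = 220702.62
Import duty = 220702.62 × 21% = 46347.55

CIF value: CAD 220702.62; import duty: CAD 46347.55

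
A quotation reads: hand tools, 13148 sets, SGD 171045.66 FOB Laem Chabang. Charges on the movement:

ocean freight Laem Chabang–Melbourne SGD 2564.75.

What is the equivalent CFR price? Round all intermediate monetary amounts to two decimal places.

CFR price: SGD 173610.41

From FOB to CFR, the seller additionally bears: freight.
CFR price = 171045.66 + 2564.75 = 173610.41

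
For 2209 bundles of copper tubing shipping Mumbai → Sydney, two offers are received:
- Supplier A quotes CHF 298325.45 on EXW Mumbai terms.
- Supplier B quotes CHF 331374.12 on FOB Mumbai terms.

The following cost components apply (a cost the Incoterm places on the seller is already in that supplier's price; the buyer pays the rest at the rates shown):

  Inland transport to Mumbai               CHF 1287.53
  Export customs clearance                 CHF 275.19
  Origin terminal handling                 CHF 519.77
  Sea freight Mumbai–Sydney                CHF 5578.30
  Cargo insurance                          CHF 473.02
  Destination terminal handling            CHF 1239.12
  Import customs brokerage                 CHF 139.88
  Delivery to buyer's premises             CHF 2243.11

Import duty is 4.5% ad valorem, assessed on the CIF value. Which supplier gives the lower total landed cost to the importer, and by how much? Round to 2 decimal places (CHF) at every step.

Supplier A is cheaper by CHF 32359.65

Supplier A (EXW):
CIF value = EXW price + inland to port + export clearance + origin terminal + freight + insurance = 298325.45 + 1287.53 + 275.19 + 519.77 + 5578.30 + 473.02 = 306459.26
Import duty = 306459.26 × 4.5% = 13790.67
Buyer bears (A): 1287.53 + 275.19 + 519.77 + 5578.30 + 473.02 + 1239.12 + 139.88 + 2243.11 = 11755.92
Landed cost (A) = invoice 298325.45 + 11755.92 + duty 13790.67 = 323872.04
Supplier B (FOB):
CIF value = FOB price + freight + insurance = 331374.12 + 5578.30 + 473.02 = 337425.44
Import duty = 337425.44 × 4.5% = 15184.14
Buyer bears (B): 5578.30 + 473.02 + 1239.12 + 139.88 + 2243.11 = 9673.43
Landed cost (B) = invoice 331374.12 + 9673.43 + duty 15184.14 = 356231.69
Difference = |323872.04 − 356231.69| = 32359.65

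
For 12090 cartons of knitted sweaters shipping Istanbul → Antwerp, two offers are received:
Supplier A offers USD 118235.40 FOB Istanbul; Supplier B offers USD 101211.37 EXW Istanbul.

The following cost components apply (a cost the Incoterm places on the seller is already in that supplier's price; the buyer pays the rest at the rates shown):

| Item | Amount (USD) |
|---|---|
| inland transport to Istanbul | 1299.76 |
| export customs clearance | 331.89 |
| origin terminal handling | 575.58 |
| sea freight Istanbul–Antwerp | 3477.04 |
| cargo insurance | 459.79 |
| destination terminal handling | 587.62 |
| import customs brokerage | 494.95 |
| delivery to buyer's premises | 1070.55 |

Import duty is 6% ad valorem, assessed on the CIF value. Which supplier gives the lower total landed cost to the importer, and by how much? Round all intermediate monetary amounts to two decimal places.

Supplier A (FOB):
CIF value = FOB price + freight + insurance = 118235.40 + 3477.04 + 459.79 = 122172.23
Import duty = 122172.23 × 6% = 7330.33
Buyer bears (A): 3477.04 + 459.79 + 587.62 + 494.95 + 1070.55 = 6089.95
Landed cost (A) = invoice 118235.40 + 6089.95 + duty 7330.33 = 131655.68
Supplier B (EXW):
CIF value = EXW price + inland to port + export clearance + origin terminal + freight + insurance = 101211.37 + 1299.76 + 331.89 + 575.58 + 3477.04 + 459.79 = 107355.43
Import duty = 107355.43 × 6% = 6441.33
Buyer bears (B): 1299.76 + 331.89 + 575.58 + 3477.04 + 459.79 + 587.62 + 494.95 + 1070.55 = 8297.18
Landed cost (B) = invoice 101211.37 + 8297.18 + duty 6441.33 = 115949.88
Difference = |131655.68 − 115949.88| = 15705.80

Supplier B is cheaper by USD 15705.80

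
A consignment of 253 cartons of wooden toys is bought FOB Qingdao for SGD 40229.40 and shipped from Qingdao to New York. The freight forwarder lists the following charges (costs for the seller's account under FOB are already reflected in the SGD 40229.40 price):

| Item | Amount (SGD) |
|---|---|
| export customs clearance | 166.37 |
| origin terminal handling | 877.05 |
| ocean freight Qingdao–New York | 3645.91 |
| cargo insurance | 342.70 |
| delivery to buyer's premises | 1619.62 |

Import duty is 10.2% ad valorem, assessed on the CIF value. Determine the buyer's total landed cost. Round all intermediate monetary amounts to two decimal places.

FOB: the seller bears costs until goods are on board at the origin port; the buyer bears freight, insurance and all costs thereafter.
Already in the invoice (seller's account under FOB): export clearance, origin terminal — exclude.
CIF value = FOB price + freight + insurance = 40229.40 + 3645.91 + 342.70 = 44218.01
Import duty = 44218.01 × 10.2% = 4510.24
Buyer bears: freight 3645.91 + insurance 342.70 + delivery 1619.62 + duty 4510.24 = 10118.47
Landed cost = invoice 40229.40 + 10118.47 = 50347.87

Total landed cost: SGD 50347.87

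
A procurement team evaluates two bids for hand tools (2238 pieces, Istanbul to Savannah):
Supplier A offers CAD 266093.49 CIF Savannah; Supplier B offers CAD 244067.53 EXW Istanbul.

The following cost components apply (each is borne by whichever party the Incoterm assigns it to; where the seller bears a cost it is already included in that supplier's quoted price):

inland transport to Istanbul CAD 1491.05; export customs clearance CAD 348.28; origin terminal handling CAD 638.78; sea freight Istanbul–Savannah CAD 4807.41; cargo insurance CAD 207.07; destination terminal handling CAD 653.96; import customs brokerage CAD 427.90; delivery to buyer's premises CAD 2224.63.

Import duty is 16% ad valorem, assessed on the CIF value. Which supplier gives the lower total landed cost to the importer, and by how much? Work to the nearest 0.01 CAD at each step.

Supplier B is cheaper by CAD 16858.71

Supplier A (CIF):
The CIF price already equals the CIF value: 266093.49
Import duty = 266093.49 × 16% = 42574.96
Buyer bears (A): 653.96 + 427.90 + 2224.63 = 3306.49
Landed cost (A) = invoice 266093.49 + 3306.49 + duty 42574.96 = 311974.94
Supplier B (EXW):
CIF value = EXW price + inland to port + export clearance + origin terminal + freight + insurance = 244067.53 + 1491.05 + 348.28 + 638.78 + 4807.41 + 207.07 = 251560.12
Import duty = 251560.12 × 16% = 40249.62
Buyer bears (B): 1491.05 + 348.28 + 638.78 + 4807.41 + 207.07 + 653.96 + 427.90 + 2224.63 = 10799.08
Landed cost (B) = invoice 244067.53 + 10799.08 + duty 40249.62 = 295116.23
Difference = |311974.94 − 295116.23| = 16858.71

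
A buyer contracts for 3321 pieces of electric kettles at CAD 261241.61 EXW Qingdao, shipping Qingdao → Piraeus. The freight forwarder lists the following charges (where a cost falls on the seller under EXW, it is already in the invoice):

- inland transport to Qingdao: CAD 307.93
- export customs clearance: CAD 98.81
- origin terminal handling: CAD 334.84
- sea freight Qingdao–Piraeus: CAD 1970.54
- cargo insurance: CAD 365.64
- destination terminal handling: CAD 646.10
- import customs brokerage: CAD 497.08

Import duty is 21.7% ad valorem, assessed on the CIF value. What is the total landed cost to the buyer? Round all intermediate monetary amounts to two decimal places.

Total landed cost: CAD 322819.85

EXW: the seller makes goods available at their premises; the buyer bears all onward costs.
CIF value = EXW price + inland to port + export clearance + origin terminal + freight + insurance = 261241.61 + 307.93 + 98.81 + 334.84 + 1970.54 + 365.64 = 264319.37
Import duty = 264319.37 × 21.7% = 57357.30
Buyer bears: inland to port 307.93 + export clearance 98.81 + origin terminal 334.84 + freight 1970.54 + insurance 365.64 + destination terminal 646.10 + brokerage 497.08 + duty 57357.30 = 61578.24
Landed cost = invoice 261241.61 + 61578.24 = 322819.85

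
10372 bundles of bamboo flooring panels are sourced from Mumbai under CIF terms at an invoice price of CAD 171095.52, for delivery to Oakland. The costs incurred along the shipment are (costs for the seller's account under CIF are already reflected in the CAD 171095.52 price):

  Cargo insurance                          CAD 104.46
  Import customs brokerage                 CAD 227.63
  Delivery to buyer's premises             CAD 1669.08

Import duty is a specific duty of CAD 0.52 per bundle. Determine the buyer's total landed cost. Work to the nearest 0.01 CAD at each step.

Total landed cost: CAD 178385.67

CIF: the seller pays costs through ocean freight and marine insurance to the destination port.
Already in the invoice (seller's account under CIF): insurance — exclude.
The CIF price already equals the CIF value: 171095.52
Import duty = 10372 × 0.52 = 5393.44
Buyer bears: brokerage 227.63 + delivery 1669.08 + duty 5393.44 = 7290.15
Landed cost = invoice 171095.52 + 7290.15 = 178385.67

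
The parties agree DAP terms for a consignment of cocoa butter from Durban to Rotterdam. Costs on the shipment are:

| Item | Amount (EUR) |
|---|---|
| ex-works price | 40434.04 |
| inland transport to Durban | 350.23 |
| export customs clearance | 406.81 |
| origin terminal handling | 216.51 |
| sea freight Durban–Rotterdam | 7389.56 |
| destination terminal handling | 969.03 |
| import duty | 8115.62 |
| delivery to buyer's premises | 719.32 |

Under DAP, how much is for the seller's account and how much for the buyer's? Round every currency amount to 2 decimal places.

DAP: the seller bears all costs to the named destination except import duty and clearance.
Seller's account: goods 40434.04 + inland to port 350.23 + export clearance 406.81 + origin terminal 216.51 + freight 7389.56 + destination terminal 969.03 + delivery 719.32 = 50485.50
Buyer's account: duty 8115.62 = 8115.62

Seller: EUR 50485.50; buyer: EUR 8115.62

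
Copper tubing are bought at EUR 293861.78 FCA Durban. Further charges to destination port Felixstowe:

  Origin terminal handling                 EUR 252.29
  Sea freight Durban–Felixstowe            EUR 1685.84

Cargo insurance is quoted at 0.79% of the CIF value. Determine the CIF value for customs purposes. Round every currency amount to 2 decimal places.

Let C be the CIF value. C = FCA price + pre-shipment costs + freight + 0.79% × C
C − 0.79% × C = 293861.78 + 252.29 + 1685.84
0.9921 × C = 295799.91
C = 295799.91 / 0.9921 = 298155.34
Insurance premium = 0.79% × 298155.34 = 2355.43

CIF value: EUR 298155.34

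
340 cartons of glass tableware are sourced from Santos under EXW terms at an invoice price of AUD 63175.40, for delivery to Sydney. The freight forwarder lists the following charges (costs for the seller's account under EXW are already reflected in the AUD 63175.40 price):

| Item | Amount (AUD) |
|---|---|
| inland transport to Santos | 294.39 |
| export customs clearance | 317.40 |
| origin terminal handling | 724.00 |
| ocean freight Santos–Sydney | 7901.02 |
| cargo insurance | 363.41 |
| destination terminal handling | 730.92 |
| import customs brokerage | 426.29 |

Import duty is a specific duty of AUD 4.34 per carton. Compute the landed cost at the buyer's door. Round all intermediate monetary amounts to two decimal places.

Total landed cost: AUD 75408.43

EXW: the seller makes goods available at their premises; the buyer bears all onward costs.
CIF value = EXW price + inland to port + export clearance + origin terminal + freight + insurance = 63175.40 + 294.39 + 317.40 + 724.00 + 7901.02 + 363.41 = 72775.62
Import duty = 340 × 4.34 = 1475.60
Buyer bears: inland to port 294.39 + export clearance 317.40 + origin terminal 724.00 + freight 7901.02 + insurance 363.41 + destination terminal 730.92 + brokerage 426.29 + duty 1475.60 = 12233.03
Landed cost = invoice 63175.40 + 12233.03 = 75408.43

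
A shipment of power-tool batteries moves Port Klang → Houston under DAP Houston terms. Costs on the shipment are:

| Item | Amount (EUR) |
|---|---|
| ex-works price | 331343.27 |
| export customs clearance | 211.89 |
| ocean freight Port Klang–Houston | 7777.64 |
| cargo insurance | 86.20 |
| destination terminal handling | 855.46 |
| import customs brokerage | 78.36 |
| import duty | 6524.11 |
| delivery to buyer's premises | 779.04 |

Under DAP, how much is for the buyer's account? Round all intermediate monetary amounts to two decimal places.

DAP: the seller bears all costs to the named destination except import duty and clearance.
Seller's account: goods 331343.27 + export clearance 211.89 + freight 7777.64 + insurance 86.20 + destination terminal 855.46 + delivery 779.04 = 341053.50
Buyer's account: brokerage 78.36 + duty 6524.11 = 6602.47

Buyer's account: EUR 6602.47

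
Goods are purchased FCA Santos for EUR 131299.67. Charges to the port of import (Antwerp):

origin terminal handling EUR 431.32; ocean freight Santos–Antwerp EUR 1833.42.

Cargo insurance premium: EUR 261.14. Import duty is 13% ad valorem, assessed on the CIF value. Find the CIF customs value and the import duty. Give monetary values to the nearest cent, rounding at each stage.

CIF = FCA price + pre-shipment costs + freight + insurance
CIF = 131299.67 + 431.32 + 1833.42 + 261.14 = 133825.55
Import duty = 133825.55 × 13% = 17397.32

CIF value: EUR 133825.55; import duty: EUR 17397.32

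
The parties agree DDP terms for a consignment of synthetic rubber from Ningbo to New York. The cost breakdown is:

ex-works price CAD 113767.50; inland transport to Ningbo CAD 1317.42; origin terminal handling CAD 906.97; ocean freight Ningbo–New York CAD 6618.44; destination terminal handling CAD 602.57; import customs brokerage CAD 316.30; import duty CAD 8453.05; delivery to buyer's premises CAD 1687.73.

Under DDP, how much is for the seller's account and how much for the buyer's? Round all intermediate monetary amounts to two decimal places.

Seller: CAD 133669.98; buyer: CAD 0.00

DDP: the seller bears all costs including import duty.
Seller's account: goods 113767.50 + inland to port 1317.42 + origin terminal 906.97 + freight 6618.44 + destination terminal 602.57 + brokerage 316.30 + duty 8453.05 + delivery 1687.73 = 133669.98
Buyer's account: 0.00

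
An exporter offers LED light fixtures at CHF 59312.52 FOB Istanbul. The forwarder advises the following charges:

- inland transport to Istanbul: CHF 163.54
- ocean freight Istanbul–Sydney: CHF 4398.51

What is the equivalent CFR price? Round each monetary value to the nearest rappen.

CFR price: CHF 63711.03

Not relevant to the conversion: inland to port — on the seller under both FOB and CFR; already in the FOB price and stays in the CFR price.
From FOB to CFR, the seller additionally bears: freight.
CFR price = 59312.52 + 4398.51 = 63711.03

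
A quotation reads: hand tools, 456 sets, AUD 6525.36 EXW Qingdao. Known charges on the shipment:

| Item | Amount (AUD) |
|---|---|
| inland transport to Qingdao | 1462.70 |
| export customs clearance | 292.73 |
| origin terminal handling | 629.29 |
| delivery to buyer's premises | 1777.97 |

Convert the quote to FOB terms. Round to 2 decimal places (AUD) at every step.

FOB price: AUD 8910.08

Not relevant to the conversion: delivery — on the buyer under both terms; not part of either seller's price.
From EXW to FOB, the seller additionally bears: inland to port, export clearance, origin terminal.
FOB price = 6525.36 + 1462.70 + 292.73 + 629.29 = 8910.08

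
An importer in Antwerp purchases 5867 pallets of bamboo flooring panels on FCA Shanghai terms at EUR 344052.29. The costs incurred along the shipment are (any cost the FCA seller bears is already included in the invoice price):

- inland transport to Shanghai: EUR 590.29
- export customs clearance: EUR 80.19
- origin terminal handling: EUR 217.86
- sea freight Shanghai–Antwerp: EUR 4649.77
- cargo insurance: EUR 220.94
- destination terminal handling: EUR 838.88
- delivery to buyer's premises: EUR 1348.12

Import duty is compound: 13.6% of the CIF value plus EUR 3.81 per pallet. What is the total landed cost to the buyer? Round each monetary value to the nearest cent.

FCA: the seller delivers export-cleared goods to the carrier; the buyer bears costs from that point.
Already in the invoice (seller's account under FCA): inland to port, export clearance — exclude.
CIF value = FCA price + origin terminal + freight + insurance = 344052.29 + 217.86 + 4649.77 + 220.94 = 349140.86
Ad valorem component: 349140.86 × 13.6% = 47483.16
Specific component: 5867 × 3.81 = 22353.27
Import duty = 47483.16 + 22353.27 = 69836.43
Buyer bears: origin terminal 217.86 + freight 4649.77 + insurance 220.94 + destination terminal 838.88 + delivery 1348.12 + duty 69836.43 = 77112.00
Landed cost = invoice 344052.29 + 77112.00 = 421164.29

Total landed cost: EUR 421164.29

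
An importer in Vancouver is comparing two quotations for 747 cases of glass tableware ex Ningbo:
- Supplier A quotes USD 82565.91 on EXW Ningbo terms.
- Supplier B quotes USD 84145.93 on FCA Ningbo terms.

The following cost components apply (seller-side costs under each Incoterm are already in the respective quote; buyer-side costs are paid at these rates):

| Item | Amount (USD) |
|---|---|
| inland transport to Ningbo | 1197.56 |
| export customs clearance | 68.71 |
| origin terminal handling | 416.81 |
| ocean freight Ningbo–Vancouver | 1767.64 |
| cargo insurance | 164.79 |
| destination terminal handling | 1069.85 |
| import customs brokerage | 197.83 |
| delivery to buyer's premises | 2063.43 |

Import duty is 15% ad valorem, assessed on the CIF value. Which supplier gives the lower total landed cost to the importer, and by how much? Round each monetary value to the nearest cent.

Supplier A is cheaper by USD 360.82

Supplier A (EXW):
CIF value = EXW price + inland to port + export clearance + origin terminal + freight + insurance = 82565.91 + 1197.56 + 68.71 + 416.81 + 1767.64 + 164.79 = 86181.42
Import duty = 86181.42 × 15% = 12927.21
Buyer bears (A): 1197.56 + 68.71 + 416.81 + 1767.64 + 164.79 + 1069.85 + 197.83 + 2063.43 = 6946.62
Landed cost (A) = invoice 82565.91 + 6946.62 + duty 12927.21 = 102439.74
Supplier B (FCA):
CIF value = FCA price + origin terminal + freight + insurance = 84145.93 + 416.81 + 1767.64 + 164.79 = 86495.17
Import duty = 86495.17 × 15% = 12974.28
Buyer bears (B): 416.81 + 1767.64 + 164.79 + 1069.85 + 197.83 + 2063.43 = 5680.35
Landed cost (B) = invoice 84145.93 + 5680.35 + duty 12974.28 = 102800.56
Difference = |102439.74 − 102800.56| = 360.82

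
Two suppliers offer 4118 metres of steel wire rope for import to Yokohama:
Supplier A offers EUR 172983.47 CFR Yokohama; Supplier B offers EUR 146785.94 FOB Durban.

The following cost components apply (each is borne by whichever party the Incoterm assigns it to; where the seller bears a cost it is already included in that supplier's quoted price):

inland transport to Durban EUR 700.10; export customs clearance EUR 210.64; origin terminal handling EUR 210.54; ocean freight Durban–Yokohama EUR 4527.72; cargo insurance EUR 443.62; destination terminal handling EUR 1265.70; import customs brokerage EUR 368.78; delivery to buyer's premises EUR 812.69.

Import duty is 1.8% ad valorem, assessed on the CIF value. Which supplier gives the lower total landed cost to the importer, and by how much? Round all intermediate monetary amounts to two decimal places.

Supplier A (CFR):
CIF value = CFR price + insurance = 172983.47 + 443.62 = 173427.09
Import duty = 173427.09 × 1.8% = 3121.69
Buyer bears (A): 443.62 + 1265.70 + 368.78 + 812.69 = 2890.79
Landed cost (A) = invoice 172983.47 + 2890.79 + duty 3121.69 = 178995.95
Supplier B (FOB):
CIF value = FOB price + freight + insurance = 146785.94 + 4527.72 + 443.62 = 151757.28
Import duty = 151757.28 × 1.8% = 2731.63
Buyer bears (B): 4527.72 + 443.62 + 1265.70 + 368.78 + 812.69 = 7418.51
Landed cost (B) = invoice 146785.94 + 7418.51 + duty 2731.63 = 156936.08
Difference = |178995.95 − 156936.08| = 22059.87

Supplier B is cheaper by EUR 22059.87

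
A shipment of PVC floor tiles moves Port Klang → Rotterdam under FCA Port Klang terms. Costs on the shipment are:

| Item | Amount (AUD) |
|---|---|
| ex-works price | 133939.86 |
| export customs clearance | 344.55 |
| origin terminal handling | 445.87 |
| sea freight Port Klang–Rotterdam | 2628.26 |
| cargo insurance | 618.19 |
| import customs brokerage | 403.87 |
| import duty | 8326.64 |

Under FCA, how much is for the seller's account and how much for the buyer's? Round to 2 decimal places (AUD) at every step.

FCA: the seller delivers export-cleared goods to the carrier; the buyer bears costs from that point.
Seller's account: goods 133939.86 + export clearance 344.55 = 134284.41
Buyer's account: origin terminal 445.87 + freight 2628.26 + insurance 618.19 + brokerage 403.87 + duty 8326.64 = 12422.83

Seller: AUD 134284.41; buyer: AUD 12422.83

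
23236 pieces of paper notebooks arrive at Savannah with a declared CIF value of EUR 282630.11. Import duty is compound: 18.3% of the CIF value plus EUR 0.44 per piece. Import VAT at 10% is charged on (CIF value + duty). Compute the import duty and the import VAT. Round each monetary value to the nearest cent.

Ad valorem component: 282630.11 × 18.3% = 51721.31
Specific component: 23236 × 0.44 = 10223.84
Import duty = 51721.31 + 10223.84 = 61945.15
VAT base = CIF + duty = 282630.11 + 61945.15 = 344575.26
Import VAT = 344575.26 × 10% = 34457.53

Import duty: EUR 61945.15; import VAT: EUR 34457.53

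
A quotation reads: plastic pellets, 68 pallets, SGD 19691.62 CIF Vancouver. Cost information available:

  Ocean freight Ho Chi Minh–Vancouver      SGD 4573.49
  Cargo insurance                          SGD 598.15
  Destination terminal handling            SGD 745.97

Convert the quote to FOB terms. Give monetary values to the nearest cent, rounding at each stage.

FOB price: SGD 14519.98

Not relevant to the conversion: destination terminal — on the buyer under both terms; not part of either seller's price.
From CIF to FOB, the seller no longer bears: freight, insurance.
FOB price = 19691.62 − 4573.49 − 598.15 = 14519.98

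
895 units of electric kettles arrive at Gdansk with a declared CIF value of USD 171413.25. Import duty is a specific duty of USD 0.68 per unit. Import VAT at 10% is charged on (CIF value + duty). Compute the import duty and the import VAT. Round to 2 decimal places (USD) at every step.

Import duty = 895 × 0.68 = 608.60
VAT base = CIF + duty = 171413.25 + 608.60 = 172021.85
Import VAT = 172021.85 × 10% = 17202.19

Import duty: USD 608.60; import VAT: USD 17202.19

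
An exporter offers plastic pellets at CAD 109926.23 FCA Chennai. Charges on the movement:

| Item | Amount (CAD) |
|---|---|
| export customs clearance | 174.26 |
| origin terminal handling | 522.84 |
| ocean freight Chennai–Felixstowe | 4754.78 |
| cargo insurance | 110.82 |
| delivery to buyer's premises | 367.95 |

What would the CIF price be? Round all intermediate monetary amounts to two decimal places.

CIF price: CAD 115314.67

Not relevant to the conversion: export clearance — on the seller under both FCA and CIF; already in the FCA price and stays in the CIF price. delivery — on the buyer under both terms; not part of either seller's price.
From FCA to CIF, the seller additionally bears: origin terminal, freight, insurance.
CIF price = 109926.23 + 522.84 + 4754.78 + 110.82 = 115314.67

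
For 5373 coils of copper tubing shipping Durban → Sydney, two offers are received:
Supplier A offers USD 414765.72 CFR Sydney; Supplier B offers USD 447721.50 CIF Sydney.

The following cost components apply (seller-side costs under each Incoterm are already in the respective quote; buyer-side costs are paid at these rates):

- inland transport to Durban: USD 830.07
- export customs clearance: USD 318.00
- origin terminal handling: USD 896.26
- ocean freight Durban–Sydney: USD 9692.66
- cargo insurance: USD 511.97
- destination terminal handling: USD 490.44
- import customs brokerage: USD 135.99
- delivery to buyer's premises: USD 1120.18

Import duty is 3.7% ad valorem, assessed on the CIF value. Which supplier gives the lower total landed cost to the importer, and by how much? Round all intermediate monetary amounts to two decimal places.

Supplier A (CFR):
CIF value = CFR price + insurance = 414765.72 + 511.97 = 415277.69
Import duty = 415277.69 × 3.7% = 15365.27
Buyer bears (A): 511.97 + 490.44 + 135.99 + 1120.18 = 2258.58
Landed cost (A) = invoice 414765.72 + 2258.58 + duty 15365.27 = 432389.57
Supplier B (CIF):
The CIF price already equals the CIF value: 447721.50
Import duty = 447721.50 × 3.7% = 16565.70
Buyer bears (B): 490.44 + 135.99 + 1120.18 = 1746.61
Landed cost (B) = invoice 447721.50 + 1746.61 + duty 16565.70 = 466033.81
Difference = |432389.57 − 466033.81| = 33644.24

Supplier A is cheaper by USD 33644.24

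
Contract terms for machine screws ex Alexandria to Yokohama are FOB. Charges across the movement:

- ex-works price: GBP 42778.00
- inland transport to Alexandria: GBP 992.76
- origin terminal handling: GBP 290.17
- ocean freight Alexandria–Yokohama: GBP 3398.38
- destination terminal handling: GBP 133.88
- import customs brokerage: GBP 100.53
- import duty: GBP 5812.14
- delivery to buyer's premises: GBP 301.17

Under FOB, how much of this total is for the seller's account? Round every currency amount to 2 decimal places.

Seller's account: GBP 44060.93

FOB: the seller bears costs until goods are on board at the origin port; the buyer bears freight, insurance and all costs thereafter.
Seller's account: goods 42778.00 + inland to port 992.76 + origin terminal 290.17 = 44060.93
Buyer's account: freight 3398.38 + destination terminal 133.88 + brokerage 100.53 + duty 5812.14 + delivery 301.17 = 9746.10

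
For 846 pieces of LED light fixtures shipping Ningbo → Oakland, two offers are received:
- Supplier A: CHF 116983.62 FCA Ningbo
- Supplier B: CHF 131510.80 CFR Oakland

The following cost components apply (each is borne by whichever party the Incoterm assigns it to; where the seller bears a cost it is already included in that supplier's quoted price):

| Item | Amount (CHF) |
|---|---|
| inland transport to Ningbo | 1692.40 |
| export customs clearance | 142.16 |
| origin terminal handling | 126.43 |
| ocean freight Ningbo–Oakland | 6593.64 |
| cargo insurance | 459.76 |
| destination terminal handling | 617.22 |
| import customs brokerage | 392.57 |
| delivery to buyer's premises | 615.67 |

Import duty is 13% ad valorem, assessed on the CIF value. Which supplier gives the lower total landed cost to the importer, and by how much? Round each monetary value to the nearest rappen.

Supplier A is cheaper by CHF 8822.03

Supplier A (FCA):
CIF value = FCA price + origin terminal + freight + insurance = 116983.62 + 126.43 + 6593.64 + 459.76 = 124163.45
Import duty = 124163.45 × 13% = 16141.25
Buyer bears (A): 126.43 + 6593.64 + 459.76 + 617.22 + 392.57 + 615.67 = 8805.29
Landed cost (A) = invoice 116983.62 + 8805.29 + duty 16141.25 = 141930.16
Supplier B (CFR):
CIF value = CFR price + insurance = 131510.80 + 459.76 = 131970.56
Import duty = 131970.56 × 13% = 17156.17
Buyer bears (B): 459.76 + 617.22 + 392.57 + 615.67 = 2085.22
Landed cost (B) = invoice 131510.80 + 2085.22 + duty 17156.17 = 150752.19
Difference = |141930.16 − 150752.19| = 8822.03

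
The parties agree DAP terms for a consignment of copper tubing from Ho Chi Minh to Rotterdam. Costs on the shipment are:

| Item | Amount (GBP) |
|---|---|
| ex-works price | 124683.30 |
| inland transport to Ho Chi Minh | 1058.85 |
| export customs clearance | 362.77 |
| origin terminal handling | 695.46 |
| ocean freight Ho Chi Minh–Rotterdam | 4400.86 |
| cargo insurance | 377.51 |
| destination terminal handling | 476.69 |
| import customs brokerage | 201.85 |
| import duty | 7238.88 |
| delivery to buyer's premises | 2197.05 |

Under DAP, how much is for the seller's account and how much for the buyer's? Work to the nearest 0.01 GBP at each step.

Seller: GBP 134252.49; buyer: GBP 7440.73

DAP: the seller bears all costs to the named destination except import duty and clearance.
Seller's account: goods 124683.30 + inland to port 1058.85 + export clearance 362.77 + origin terminal 695.46 + freight 4400.86 + insurance 377.51 + destination terminal 476.69 + delivery 2197.05 = 134252.49
Buyer's account: brokerage 201.85 + duty 7238.88 = 7440.73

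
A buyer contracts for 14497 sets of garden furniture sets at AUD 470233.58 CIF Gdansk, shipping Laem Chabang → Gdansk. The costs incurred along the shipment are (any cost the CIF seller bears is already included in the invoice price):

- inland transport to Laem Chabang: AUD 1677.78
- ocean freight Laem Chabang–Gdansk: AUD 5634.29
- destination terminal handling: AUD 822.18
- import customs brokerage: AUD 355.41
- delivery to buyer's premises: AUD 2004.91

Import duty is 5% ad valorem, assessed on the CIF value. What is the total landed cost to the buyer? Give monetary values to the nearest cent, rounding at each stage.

Total landed cost: AUD 496927.76

CIF: the seller pays costs through ocean freight and marine insurance to the destination port.
Already in the invoice (seller's account under CIF): inland to port, freight — exclude.
The CIF price already equals the CIF value: 470233.58
Import duty = 470233.58 × 5% = 23511.68
Buyer bears: destination terminal 822.18 + brokerage 355.41 + delivery 2004.91 + duty 23511.68 = 26694.18
Landed cost = invoice 470233.58 + 26694.18 = 496927.76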